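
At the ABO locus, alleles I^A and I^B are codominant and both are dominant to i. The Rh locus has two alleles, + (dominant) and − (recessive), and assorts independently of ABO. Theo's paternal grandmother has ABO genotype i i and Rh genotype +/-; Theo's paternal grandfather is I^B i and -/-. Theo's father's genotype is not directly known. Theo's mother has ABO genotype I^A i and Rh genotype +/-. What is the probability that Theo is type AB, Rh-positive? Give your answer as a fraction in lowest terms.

5/64

Theo's father's ABO genotype from i i × I^B i: 1/2 I^B i, 1/2 i i.
Crossing each possibility with the mother I^A i and summing P(type AB): 1/2·1/4 + 1/2·0 = 1/8.
Similarly for Rh via the father's Rh distribution: P(Rh+) = 5/8.
Independent loci: 1/8 × 5/8 = 5/64.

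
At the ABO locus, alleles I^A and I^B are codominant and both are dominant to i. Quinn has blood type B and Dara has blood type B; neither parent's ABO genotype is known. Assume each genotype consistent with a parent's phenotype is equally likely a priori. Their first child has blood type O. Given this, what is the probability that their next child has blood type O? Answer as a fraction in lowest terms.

Possible genotypes: Quinn ∈ {I^B I^B, I^B i}; Dara ∈ {I^B I^B, I^B i}.
Weight each parental genotype pair by prior × P(type-O child):
  I^B i × I^B i: posterior weight 1; P(next child type O) = 1/4.
Weighted sum = 1/4.

1/4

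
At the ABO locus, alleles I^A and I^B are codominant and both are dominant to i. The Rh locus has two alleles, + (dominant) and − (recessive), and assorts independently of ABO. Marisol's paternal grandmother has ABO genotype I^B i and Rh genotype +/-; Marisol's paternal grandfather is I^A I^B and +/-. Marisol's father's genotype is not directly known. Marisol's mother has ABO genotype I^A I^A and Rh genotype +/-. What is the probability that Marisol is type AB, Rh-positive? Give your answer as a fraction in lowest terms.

3/8

Marisol's father's ABO genotype from I^B i × I^A I^B: 1/4 I^A I^B, 1/4 I^A i, 1/4 I^B I^B, 1/4 I^B i.
Crossing each possibility with the mother I^A I^A and summing P(type AB): 1/4·1/2 + 1/4·0 + 1/4·1 + 1/4·1/2 = 1/2.
Similarly for Rh via the father's Rh distribution: P(Rh+) = 3/4.
Independent loci: 1/2 × 3/4 = 3/8.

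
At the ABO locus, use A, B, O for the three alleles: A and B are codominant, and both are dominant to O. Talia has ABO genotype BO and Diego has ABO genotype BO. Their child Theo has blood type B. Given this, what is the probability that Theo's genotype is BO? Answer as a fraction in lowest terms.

2/3

Cross BO × BO → 1/4 BB, 1/2 BO, 1/4 OO.
Type-B genotypes among offspring: BB (1/4), BO (1/2); total 3/4.
P(BO | type B) = (1/2) / (3/4) = 2/3.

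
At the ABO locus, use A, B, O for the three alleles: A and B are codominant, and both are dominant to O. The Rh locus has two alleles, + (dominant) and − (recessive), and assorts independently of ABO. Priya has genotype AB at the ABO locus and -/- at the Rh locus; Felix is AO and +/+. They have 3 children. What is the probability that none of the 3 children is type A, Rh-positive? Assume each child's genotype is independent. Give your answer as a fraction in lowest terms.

1/8

ABO cross AB × AO → 1/2 A, 1/4 B, 1/4 AB.
Rh cross -/- × +/+ → 1 Rh+; so P(type A, Rh-positive) = 1/2 × 1 = 1/2 per child.
P(not type A, Rh-positive) = 1/2 for one child; (1/2)^3 = 1/8.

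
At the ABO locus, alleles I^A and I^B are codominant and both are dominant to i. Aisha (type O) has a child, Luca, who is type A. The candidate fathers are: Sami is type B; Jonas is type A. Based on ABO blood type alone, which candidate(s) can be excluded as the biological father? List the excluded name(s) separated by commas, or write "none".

Sami

A candidate is excluded only if no genotype consistent with his phenotype could produce a type A child with a type O mother.
Sami (type B): no genotype consistent with that phenotype can produce a type-A child with a type-O mother.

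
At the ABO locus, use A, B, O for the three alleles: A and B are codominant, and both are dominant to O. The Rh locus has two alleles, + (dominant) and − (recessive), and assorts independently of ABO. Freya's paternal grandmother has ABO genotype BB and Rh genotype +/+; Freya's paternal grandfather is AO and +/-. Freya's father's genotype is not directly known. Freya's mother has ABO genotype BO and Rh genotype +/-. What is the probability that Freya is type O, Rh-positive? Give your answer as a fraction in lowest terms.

7/64

Freya's father's ABO genotype from BB × AO: 1/2 AB, 1/2 BO.
Crossing each possibility with the mother BO and summing P(type O): 1/2·0 + 1/2·1/4 = 1/8.
Similarly for Rh via the father's Rh distribution: P(Rh+) = 7/8.
Independent loci: 1/8 × 7/8 = 7/64.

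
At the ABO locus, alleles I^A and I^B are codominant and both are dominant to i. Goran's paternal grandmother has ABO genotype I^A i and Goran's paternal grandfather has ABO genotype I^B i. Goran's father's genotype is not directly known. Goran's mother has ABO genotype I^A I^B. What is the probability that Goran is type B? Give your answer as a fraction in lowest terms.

Goran's father's ABO genotype from I^A i × I^B i: 1/4 I^A I^B, 1/4 I^A i, 1/4 I^B i, 1/4 i i.
Crossing each possibility with the mother I^A I^B and summing P(type B): 1/4·1/4 + 1/4·1/4 + 1/4·1/2 + 1/4·1/2 = 3/8.

3/8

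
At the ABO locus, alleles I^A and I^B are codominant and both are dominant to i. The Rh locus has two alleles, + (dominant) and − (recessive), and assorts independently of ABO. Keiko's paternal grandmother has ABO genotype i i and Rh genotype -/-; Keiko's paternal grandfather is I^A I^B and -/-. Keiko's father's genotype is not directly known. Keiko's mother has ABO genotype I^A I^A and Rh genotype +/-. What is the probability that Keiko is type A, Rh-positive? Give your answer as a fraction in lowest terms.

3/8

Keiko's father's ABO genotype from i i × I^A I^B: 1/2 I^A i, 1/2 I^B i.
Crossing each possibility with the mother I^A I^A and summing P(type A): 1/2·1 + 1/2·1/2 = 3/4.
Similarly for Rh via the father's Rh distribution: P(Rh+) = 1/2.
Independent loci: 3/4 × 1/2 = 3/8.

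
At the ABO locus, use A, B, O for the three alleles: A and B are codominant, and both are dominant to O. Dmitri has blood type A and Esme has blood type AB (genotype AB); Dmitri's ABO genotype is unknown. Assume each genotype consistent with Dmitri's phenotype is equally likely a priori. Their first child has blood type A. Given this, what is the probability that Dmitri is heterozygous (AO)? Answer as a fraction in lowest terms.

1/2

Possible genotypes: Dmitri ∈ {AA, AO}; Esme ∈ {AB}.
Weight each parental genotype pair by prior × P(type-A child):
  AA × AB: posterior weight 1/2.
  AO × AB: posterior weight 1/2.
Sum the posterior weight over pairs where Dmitri is AO: 1/2.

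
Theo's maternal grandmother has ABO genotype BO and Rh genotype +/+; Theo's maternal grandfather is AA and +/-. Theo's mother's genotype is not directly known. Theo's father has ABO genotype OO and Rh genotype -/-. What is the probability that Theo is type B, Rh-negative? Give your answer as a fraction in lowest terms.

1/16

Theo's mother's ABO genotype from BO × AA: 1/2 AB, 1/2 AO.
Crossing each possibility with the father OO and summing P(type B): 1/2·1/2 + 1/2·0 = 1/4.
Similarly for Rh via the mother's Rh distribution: P(Rh-) = 1/4.
Independent loci: 1/4 × 1/4 = 1/16.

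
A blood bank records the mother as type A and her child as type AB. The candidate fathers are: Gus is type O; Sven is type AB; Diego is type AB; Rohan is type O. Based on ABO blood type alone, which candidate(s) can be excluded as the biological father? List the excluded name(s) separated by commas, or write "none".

A candidate is excluded only if no genotype consistent with his phenotype could produce a type AB child with a type A mother.
Gus (type O): no genotype consistent with that phenotype can produce a type-AB child with a type-A mother.
Rohan (type O): no genotype consistent with that phenotype can produce a type-AB child with a type-A mother.

Gus, Rohan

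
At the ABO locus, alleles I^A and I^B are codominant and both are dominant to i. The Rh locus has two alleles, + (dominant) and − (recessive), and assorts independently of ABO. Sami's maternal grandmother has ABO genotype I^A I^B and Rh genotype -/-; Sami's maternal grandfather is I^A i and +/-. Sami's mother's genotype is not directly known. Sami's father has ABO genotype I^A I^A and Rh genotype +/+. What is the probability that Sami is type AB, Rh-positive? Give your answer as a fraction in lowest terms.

Sami's mother's ABO genotype from I^A I^B × I^A i: 1/4 I^A I^A, 1/4 I^A I^B, 1/4 I^A i, 1/4 I^B i.
Crossing each possibility with the father I^A I^A and summing P(type AB): 1/4·0 + 1/4·1/2 + 1/4·0 + 1/4·1/2 = 1/4.
Similarly for Rh via the mother's Rh distribution: P(Rh+) = 1.
Independent loci: 1/4 × 1 = 1/4.

1/4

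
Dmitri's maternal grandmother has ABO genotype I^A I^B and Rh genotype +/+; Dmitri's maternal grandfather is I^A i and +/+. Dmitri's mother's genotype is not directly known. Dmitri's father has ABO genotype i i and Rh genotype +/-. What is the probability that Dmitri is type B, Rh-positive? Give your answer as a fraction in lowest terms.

1/4

Dmitri's mother's ABO genotype from I^A I^B × I^A i: 1/4 I^A I^A, 1/4 I^A I^B, 1/4 I^A i, 1/4 I^B i.
Crossing each possibility with the father i i and summing P(type B): 1/4·0 + 1/4·1/2 + 1/4·0 + 1/4·1/2 = 1/4.
Similarly for Rh via the mother's Rh distribution: P(Rh+) = 1.
Independent loci: 1/4 × 1 = 1/4.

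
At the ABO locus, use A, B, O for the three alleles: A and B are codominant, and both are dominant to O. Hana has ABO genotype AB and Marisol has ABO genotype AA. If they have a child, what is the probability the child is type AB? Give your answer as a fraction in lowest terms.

1/2

ABO cross AB × AA → offspring phenotypes: 1/2 A, 1/2 AB.
So P(type AB) = 1/2.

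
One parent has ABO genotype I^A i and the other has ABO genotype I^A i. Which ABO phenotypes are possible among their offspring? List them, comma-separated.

Gametes from I^A i × I^A i give offspring ABO genotypes I^A I^A, I^A i, i i, i.e. phenotypes O, A.

O, A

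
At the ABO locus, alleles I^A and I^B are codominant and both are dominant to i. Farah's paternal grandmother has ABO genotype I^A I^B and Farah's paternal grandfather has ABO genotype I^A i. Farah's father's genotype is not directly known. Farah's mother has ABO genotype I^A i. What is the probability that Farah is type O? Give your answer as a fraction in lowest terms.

1/8

Farah's father's ABO genotype from I^A I^B × I^A i: 1/4 I^A I^A, 1/4 I^A I^B, 1/4 I^A i, 1/4 I^B i.
Crossing each possibility with the mother I^A i and summing P(type O): 1/4·0 + 1/4·0 + 1/4·1/4 + 1/4·1/4 = 1/8.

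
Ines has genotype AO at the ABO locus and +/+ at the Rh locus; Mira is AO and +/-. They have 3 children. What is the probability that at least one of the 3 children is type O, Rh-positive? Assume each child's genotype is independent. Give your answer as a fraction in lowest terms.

37/64

ABO cross AO × AO → 1/4 O, 3/4 A.
Rh cross +/+ × +/- → 1 Rh+; so P(type O, Rh-positive) = 1/4 × 1 = 1/4 per child.
P(none) = (3/4)^3 = 27/64; P(at least one) = 1 − 27/64 = 37/64.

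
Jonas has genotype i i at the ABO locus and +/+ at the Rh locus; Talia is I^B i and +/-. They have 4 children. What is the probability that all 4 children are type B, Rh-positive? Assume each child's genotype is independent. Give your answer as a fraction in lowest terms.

1/16

ABO cross i i × I^B i → 1/2 O, 1/2 B.
Rh cross +/+ × +/- → 1 Rh+; so P(type B, Rh-positive) = 1/2 × 1 = 1/2 per child.
All 4 independent: (1/2)^4 = 1/16.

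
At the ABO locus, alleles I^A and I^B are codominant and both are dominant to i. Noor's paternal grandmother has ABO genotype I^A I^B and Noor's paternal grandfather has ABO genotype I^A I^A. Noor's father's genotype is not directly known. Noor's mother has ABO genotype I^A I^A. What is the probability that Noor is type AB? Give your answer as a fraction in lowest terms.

Noor's father's ABO genotype from I^A I^B × I^A I^A: 1/2 I^A I^A, 1/2 I^A I^B.
Crossing each possibility with the mother I^A I^A and summing P(type AB): 1/2·0 + 1/2·1/2 = 1/4.

1/4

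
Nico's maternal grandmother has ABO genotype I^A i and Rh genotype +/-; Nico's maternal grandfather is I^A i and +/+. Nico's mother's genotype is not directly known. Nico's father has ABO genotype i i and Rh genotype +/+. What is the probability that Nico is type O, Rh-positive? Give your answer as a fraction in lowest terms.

Nico's mother's ABO genotype from I^A i × I^A i: 1/4 I^A I^A, 1/2 I^A i, 1/4 i i.
Crossing each possibility with the father i i and summing P(type O): 1/4·0 + 1/2·1/2 + 1/4·1 = 1/2.
Similarly for Rh via the mother's Rh distribution: P(Rh+) = 1.
Independent loci: 1/2 × 1 = 1/2.

1/2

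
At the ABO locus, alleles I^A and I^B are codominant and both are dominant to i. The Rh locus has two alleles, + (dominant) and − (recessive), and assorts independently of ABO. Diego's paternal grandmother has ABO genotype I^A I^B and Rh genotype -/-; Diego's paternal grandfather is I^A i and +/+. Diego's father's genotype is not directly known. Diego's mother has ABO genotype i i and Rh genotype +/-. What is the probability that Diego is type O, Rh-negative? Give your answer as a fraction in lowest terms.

1/16

Diego's father's ABO genotype from I^A I^B × I^A i: 1/4 I^A I^A, 1/4 I^A I^B, 1/4 I^A i, 1/4 I^B i.
Crossing each possibility with the mother i i and summing P(type O): 1/4·0 + 1/4·0 + 1/4·1/2 + 1/4·1/2 = 1/4.
Similarly for Rh via the father's Rh distribution: P(Rh-) = 1/4.
Independent loci: 1/4 × 1/4 = 1/16.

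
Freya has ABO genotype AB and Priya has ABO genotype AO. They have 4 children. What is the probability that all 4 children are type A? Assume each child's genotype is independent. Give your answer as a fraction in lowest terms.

1/16

ABO cross AB × AO → 1/2 A, 1/4 B, 1/4 AB.
So P(type A) = 1/2 per child.
All 4 independent: (1/2)^4 = 1/16.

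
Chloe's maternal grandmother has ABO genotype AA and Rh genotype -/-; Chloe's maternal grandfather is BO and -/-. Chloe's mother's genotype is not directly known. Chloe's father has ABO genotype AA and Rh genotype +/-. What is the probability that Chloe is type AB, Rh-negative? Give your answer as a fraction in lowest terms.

Chloe's mother's ABO genotype from AA × BO: 1/2 AB, 1/2 AO.
Crossing each possibility with the father AA and summing P(type AB): 1/2·1/2 + 1/2·0 = 1/4.
Similarly for Rh via the mother's Rh distribution: P(Rh-) = 1/2.
Independent loci: 1/4 × 1/2 = 1/8.

1/8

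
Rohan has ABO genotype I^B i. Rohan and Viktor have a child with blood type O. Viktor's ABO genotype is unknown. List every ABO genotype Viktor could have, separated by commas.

I^A i, I^B i, i i

For each candidate genotype of Viktor, check whether crossing it with I^B i can produce every observed child phenotype.
  I^A I^A → possible child types {A, AB} ✗
  I^A I^B → possible child types {A, B, AB} ✗
  I^A i → possible child types {O, A, B, AB} ✓
  I^B I^B → possible child types {B} ✗
  I^B i → possible child types {O, B} ✓
  i i → possible child types {O, B} ✓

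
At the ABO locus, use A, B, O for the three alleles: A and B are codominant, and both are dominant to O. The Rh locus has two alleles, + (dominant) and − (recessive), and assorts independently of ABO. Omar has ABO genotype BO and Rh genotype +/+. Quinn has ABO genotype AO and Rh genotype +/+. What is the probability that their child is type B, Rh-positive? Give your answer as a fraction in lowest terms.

ABO cross BO × AO → offspring phenotypes: 1/4 O, 1/4 A, 1/4 B, 1/4 AB.
Rh cross +/+ × +/+ → 1 Rh+.
Independent loci: P(type B, Rh-positive) = 1/4 × 1 = 1/4.

1/4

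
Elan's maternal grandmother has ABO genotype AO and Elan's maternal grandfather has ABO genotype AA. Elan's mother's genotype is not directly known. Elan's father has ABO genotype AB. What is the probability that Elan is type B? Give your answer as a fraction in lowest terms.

1/8

Elan's mother's ABO genotype from AO × AA: 1/2 AA, 1/2 AO.
Crossing each possibility with the father AB and summing P(type B): 1/2·0 + 1/2·1/4 = 1/8.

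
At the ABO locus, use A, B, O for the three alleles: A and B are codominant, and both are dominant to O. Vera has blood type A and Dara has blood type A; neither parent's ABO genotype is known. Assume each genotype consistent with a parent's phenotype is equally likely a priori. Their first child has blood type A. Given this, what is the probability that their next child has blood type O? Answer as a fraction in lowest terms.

Possible genotypes: Vera ∈ {AA, AO}; Dara ∈ {AA, AO}.
Weight each parental genotype pair by prior × P(type-A child):
  AA × AA: posterior weight 4/15; P(next child type O) = 0.
  AA × AO: posterior weight 4/15; P(next child type O) = 0.
  AO × AA: posterior weight 4/15; P(next child type O) = 0.
  AO × AO: posterior weight 1/5; P(next child type O) = 1/4.
Weighted sum = 1/20.

1/20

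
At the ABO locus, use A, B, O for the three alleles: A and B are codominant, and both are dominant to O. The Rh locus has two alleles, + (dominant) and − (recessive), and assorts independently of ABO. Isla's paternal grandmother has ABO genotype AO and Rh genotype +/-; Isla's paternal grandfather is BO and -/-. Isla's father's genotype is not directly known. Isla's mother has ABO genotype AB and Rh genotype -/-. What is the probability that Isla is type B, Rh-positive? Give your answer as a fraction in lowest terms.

Isla's father's ABO genotype from AO × BO: 1/4 AB, 1/4 AO, 1/4 BO, 1/4 OO.
Crossing each possibility with the mother AB and summing P(type B): 1/4·1/4 + 1/4·1/4 + 1/4·1/2 + 1/4·1/2 = 3/8.
Similarly for Rh via the father's Rh distribution: P(Rh+) = 1/4.
Independent loci: 3/8 × 1/4 = 3/32.

3/32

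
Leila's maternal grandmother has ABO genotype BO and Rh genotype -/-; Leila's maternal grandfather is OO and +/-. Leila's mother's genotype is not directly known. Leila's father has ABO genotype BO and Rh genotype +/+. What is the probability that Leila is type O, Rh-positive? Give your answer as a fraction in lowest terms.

Leila's mother's ABO genotype from BO × OO: 1/2 BO, 1/2 OO.
Crossing each possibility with the father BO and summing P(type O): 1/2·1/4 + 1/2·1/2 = 3/8.
Similarly for Rh via the mother's Rh distribution: P(Rh+) = 1.
Independent loci: 3/8 × 1 = 3/8.

3/8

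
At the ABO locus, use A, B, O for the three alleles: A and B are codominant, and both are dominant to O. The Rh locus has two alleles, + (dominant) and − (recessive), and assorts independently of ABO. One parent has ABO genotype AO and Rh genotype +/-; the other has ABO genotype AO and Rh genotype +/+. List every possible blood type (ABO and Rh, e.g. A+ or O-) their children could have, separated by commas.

Gametes from AO × AO give offspring ABO genotypes AA, AO, OO, i.e. phenotypes O, A.
Rh cross +/- × +/+ → phenotypes Rh+.
Combining independently: O+, A+.

O+, A+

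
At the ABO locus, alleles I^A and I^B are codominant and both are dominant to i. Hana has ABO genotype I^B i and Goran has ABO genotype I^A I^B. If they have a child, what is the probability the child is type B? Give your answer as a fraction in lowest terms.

ABO cross I^B i × I^A I^B → offspring phenotypes: 1/4 A, 1/2 B, 1/4 AB.
So P(type B) = 1/2.

1/2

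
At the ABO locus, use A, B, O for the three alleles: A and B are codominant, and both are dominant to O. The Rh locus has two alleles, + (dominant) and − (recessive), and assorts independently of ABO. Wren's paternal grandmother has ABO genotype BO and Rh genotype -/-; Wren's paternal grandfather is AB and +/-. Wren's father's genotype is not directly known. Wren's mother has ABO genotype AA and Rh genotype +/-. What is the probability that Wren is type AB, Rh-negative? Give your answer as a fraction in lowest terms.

3/16

Wren's father's ABO genotype from BO × AB: 1/4 AB, 1/4 AO, 1/4 BB, 1/4 BO.
Crossing each possibility with the mother AA and summing P(type AB): 1/4·1/2 + 1/4·0 + 1/4·1 + 1/4·1/2 = 1/2.
Similarly for Rh via the father's Rh distribution: P(Rh-) = 3/8.
Independent loci: 1/2 × 3/8 = 3/16.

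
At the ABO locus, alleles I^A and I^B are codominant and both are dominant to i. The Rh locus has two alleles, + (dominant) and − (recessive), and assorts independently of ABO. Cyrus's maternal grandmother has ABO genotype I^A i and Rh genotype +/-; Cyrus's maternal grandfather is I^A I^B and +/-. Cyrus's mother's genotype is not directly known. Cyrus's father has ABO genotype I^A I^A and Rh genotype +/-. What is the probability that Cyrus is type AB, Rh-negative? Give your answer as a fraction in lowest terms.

1/16

Cyrus's mother's ABO genotype from I^A i × I^A I^B: 1/4 I^A I^A, 1/4 I^A I^B, 1/4 I^A i, 1/4 I^B i.
Crossing each possibility with the father I^A I^A and summing P(type AB): 1/4·0 + 1/4·1/2 + 1/4·0 + 1/4·1/2 = 1/4.
Similarly for Rh via the mother's Rh distribution: P(Rh-) = 1/4.
Independent loci: 1/4 × 1/4 = 1/16.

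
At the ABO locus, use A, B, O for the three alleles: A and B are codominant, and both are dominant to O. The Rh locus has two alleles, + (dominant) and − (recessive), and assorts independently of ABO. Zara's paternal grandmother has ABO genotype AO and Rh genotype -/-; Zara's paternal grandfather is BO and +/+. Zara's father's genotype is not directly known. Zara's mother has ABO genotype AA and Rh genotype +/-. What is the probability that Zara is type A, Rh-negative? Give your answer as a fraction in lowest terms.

Zara's father's ABO genotype from AO × BO: 1/4 AB, 1/4 AO, 1/4 BO, 1/4 OO.
Crossing each possibility with the mother AA and summing P(type A): 1/4·1/2 + 1/4·1 + 1/4·1/2 + 1/4·1 = 3/4.
Similarly for Rh via the father's Rh distribution: P(Rh-) = 1/4.
Independent loci: 3/4 × 1/4 = 3/16.

3/16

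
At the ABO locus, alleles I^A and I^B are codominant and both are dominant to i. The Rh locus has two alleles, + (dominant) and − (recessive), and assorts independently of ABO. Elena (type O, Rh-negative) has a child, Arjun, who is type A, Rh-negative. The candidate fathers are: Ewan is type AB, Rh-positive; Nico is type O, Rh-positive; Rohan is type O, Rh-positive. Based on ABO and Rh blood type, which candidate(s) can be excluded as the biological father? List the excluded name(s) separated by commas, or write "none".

Nico, Rohan

A candidate is excluded only if no genotype consistent with his phenotype could produce a type A, Rh-negative child with a type O, Rh-negative mother.
Nico (type O, Rh+): no genotype consistent with that phenotype can produce a type-A Rh- child with a type-O mother.
Rohan (type O, Rh+): no genotype consistent with that phenotype can produce a type-A Rh- child with a type-O mother.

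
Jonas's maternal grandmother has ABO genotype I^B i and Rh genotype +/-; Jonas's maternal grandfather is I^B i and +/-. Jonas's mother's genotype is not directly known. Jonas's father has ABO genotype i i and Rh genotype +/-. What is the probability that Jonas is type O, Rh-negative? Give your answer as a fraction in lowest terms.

Jonas's mother's ABO genotype from I^B i × I^B i: 1/4 I^B I^B, 1/2 I^B i, 1/4 i i.
Crossing each possibility with the father i i and summing P(type O): 1/4·0 + 1/2·1/2 + 1/4·1 = 1/2.
Similarly for Rh via the mother's Rh distribution: P(Rh-) = 1/4.
Independent loci: 1/2 × 1/4 = 1/8.

1/8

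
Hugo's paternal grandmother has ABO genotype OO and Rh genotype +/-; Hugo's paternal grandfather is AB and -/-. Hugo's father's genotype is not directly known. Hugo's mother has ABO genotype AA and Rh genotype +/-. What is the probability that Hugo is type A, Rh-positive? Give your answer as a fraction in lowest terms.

Hugo's father's ABO genotype from OO × AB: 1/2 AO, 1/2 BO.
Crossing each possibility with the mother AA and summing P(type A): 1/2·1 + 1/2·1/2 = 3/4.
Similarly for Rh via the father's Rh distribution: P(Rh+) = 5/8.
Independent loci: 3/4 × 5/8 = 15/32.

15/32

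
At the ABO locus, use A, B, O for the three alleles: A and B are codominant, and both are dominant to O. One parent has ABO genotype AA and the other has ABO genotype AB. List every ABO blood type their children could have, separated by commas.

A, AB

Gametes from AA × AB give offspring ABO genotypes AA, AB, i.e. phenotypes A, AB.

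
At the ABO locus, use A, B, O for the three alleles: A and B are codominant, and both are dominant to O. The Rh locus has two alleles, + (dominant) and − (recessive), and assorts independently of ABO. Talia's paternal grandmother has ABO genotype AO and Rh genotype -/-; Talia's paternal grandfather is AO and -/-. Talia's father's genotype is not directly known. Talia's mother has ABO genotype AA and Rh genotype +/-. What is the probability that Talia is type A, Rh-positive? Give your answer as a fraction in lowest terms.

1/2

Talia's father's ABO genotype from AO × AO: 1/4 AA, 1/2 AO, 1/4 OO.
Crossing each possibility with the mother AA and summing P(type A): 1/4·1 + 1/2·1 + 1/4·1 = 1.
Similarly for Rh via the father's Rh distribution: P(Rh+) = 1/2.
Independent loci: 1 × 1/2 = 1/2.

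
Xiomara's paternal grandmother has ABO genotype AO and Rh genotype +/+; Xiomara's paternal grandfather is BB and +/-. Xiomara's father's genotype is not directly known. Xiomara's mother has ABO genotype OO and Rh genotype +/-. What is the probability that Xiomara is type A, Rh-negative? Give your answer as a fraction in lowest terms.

Xiomara's father's ABO genotype from AO × BB: 1/2 AB, 1/2 BO.
Crossing each possibility with the mother OO and summing P(type A): 1/2·1/2 + 1/2·0 = 1/4.
Similarly for Rh via the father's Rh distribution: P(Rh-) = 1/8.
Independent loci: 1/4 × 1/8 = 1/32.

1/32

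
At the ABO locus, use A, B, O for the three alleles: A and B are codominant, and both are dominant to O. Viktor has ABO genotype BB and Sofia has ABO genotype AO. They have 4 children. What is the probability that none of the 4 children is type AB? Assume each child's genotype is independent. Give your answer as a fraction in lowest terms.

ABO cross BB × AO → 1/2 B, 1/2 AB.
So P(type AB) = 1/2 per child.
P(not type AB) = 1/2 for one child; (1/2)^4 = 1/16.

1/16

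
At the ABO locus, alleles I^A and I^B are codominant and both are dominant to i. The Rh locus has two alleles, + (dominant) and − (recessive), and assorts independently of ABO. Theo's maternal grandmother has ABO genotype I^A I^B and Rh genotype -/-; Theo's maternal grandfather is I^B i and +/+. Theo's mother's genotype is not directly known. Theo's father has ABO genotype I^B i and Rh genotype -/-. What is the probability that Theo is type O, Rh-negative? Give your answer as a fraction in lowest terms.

Theo's mother's ABO genotype from I^A I^B × I^B i: 1/4 I^A I^B, 1/4 I^A i, 1/4 I^B I^B, 1/4 I^B i.
Crossing each possibility with the father I^B i and summing P(type O): 1/4·0 + 1/4·1/4 + 1/4·0 + 1/4·1/4 = 1/8.
Similarly for Rh via the mother's Rh distribution: P(Rh-) = 1/2.
Independent loci: 1/8 × 1/2 = 1/16.

1/16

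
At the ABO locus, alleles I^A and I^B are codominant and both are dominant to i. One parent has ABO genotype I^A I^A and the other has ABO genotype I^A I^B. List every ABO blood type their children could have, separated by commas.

Gametes from I^A I^A × I^A I^B give offspring ABO genotypes I^A I^A, I^A I^B, i.e. phenotypes A, AB.

A, AB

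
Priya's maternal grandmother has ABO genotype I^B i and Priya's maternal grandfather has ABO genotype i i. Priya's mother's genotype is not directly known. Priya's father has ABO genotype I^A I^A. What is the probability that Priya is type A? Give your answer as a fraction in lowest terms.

Priya's mother's ABO genotype from I^B i × i i: 1/2 I^B i, 1/2 i i.
Crossing each possibility with the father I^A I^A and summing P(type A): 1/2·1/2 + 1/2·1 = 3/4.

3/4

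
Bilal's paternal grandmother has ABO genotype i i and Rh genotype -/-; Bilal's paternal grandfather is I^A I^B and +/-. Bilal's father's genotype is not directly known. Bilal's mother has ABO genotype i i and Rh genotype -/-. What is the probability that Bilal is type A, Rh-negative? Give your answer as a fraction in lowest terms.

3/16

Bilal's father's ABO genotype from i i × I^A I^B: 1/2 I^A i, 1/2 I^B i.
Crossing each possibility with the mother i i and summing P(type A): 1/2·1/2 + 1/2·0 = 1/4.
Similarly for Rh via the father's Rh distribution: P(Rh-) = 3/4.
Independent loci: 1/4 × 3/4 = 3/16.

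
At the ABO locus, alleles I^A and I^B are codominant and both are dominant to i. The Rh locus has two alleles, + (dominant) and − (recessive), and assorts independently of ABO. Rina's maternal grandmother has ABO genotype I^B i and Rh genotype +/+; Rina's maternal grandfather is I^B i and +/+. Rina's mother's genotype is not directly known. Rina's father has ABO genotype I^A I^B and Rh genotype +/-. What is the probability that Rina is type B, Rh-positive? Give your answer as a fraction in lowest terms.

Rina's mother's ABO genotype from I^B i × I^B i: 1/4 I^B I^B, 1/2 I^B i, 1/4 i i.
Crossing each possibility with the father I^A I^B and summing P(type B): 1/4·1/2 + 1/2·1/2 + 1/4·1/2 = 1/2.
Similarly for Rh via the mother's Rh distribution: P(Rh+) = 1.
Independent loci: 1/2 × 1 = 1/2.

1/2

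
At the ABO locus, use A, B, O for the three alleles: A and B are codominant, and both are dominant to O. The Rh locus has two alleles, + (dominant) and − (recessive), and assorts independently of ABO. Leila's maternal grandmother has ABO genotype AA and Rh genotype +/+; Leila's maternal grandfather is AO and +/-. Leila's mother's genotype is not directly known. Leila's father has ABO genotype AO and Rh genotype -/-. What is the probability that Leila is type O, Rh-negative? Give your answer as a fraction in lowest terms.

1/32

Leila's mother's ABO genotype from AA × AO: 1/2 AA, 1/2 AO.
Crossing each possibility with the father AO and summing P(type O): 1/2·0 + 1/2·1/4 = 1/8.
Similarly for Rh via the mother's Rh distribution: P(Rh-) = 1/4.
Independent loci: 1/8 × 1/4 = 1/32.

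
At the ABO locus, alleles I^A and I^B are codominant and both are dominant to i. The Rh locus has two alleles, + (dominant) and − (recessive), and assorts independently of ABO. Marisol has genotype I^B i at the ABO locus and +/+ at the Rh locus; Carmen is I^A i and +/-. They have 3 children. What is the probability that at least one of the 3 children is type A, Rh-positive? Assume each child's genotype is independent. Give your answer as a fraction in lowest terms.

37/64

ABO cross I^B i × I^A i → 1/4 O, 1/4 A, 1/4 B, 1/4 AB.
Rh cross +/+ × +/- → 1 Rh+; so P(type A, Rh-positive) = 1/4 × 1 = 1/4 per child.
P(none) = (3/4)^3 = 27/64; P(at least one) = 1 − 27/64 = 37/64.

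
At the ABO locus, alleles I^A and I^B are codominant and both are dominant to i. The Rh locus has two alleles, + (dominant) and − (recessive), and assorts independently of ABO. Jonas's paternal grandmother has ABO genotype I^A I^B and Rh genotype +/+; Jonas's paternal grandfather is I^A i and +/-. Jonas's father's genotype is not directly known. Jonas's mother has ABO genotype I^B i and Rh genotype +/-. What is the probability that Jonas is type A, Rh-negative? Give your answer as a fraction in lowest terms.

Jonas's father's ABO genotype from I^A I^B × I^A i: 1/4 I^A I^A, 1/4 I^A I^B, 1/4 I^A i, 1/4 I^B i.
Crossing each possibility with the mother I^B i and summing P(type A): 1/4·1/2 + 1/4·1/4 + 1/4·1/4 + 1/4·0 = 1/4.
Similarly for Rh via the father's Rh distribution: P(Rh-) = 1/8.
Independent loci: 1/4 × 1/8 = 1/32.

1/32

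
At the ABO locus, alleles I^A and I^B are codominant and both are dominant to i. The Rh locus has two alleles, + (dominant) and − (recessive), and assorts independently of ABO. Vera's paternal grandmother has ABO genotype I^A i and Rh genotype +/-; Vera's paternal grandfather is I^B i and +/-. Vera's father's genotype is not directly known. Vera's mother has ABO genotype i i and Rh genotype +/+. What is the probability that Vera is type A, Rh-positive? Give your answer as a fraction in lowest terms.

Vera's father's ABO genotype from I^A i × I^B i: 1/4 I^A I^B, 1/4 I^A i, 1/4 I^B i, 1/4 i i.
Crossing each possibility with the mother i i and summing P(type A): 1/4·1/2 + 1/4·1/2 + 1/4·0 + 1/4·0 = 1/4.
Similarly for Rh via the father's Rh distribution: P(Rh+) = 1.
Independent loci: 1/4 × 1 = 1/4.

1/4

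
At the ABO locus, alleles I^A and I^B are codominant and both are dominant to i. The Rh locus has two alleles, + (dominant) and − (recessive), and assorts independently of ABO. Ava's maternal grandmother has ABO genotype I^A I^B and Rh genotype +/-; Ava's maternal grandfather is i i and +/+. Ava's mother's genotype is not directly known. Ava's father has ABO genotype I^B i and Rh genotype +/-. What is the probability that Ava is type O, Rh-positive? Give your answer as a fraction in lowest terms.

7/32

Ava's mother's ABO genotype from I^A I^B × i i: 1/2 I^A i, 1/2 I^B i.
Crossing each possibility with the father I^B i and summing P(type O): 1/2·1/4 + 1/2·1/4 = 1/4.
Similarly for Rh via the mother's Rh distribution: P(Rh+) = 7/8.
Independent loci: 1/4 × 7/8 = 7/32.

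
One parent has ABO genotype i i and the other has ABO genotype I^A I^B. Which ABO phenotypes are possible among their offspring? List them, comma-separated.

A, B

Gametes from i i × I^A I^B give offspring ABO genotypes I^A i, I^B i, i.e. phenotypes A, B.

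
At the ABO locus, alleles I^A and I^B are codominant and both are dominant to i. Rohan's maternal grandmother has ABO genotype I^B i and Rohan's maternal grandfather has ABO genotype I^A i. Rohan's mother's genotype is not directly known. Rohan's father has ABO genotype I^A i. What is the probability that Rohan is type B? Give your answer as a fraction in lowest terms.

1/8

Rohan's mother's ABO genotype from I^B i × I^A i: 1/4 I^A I^B, 1/4 I^A i, 1/4 I^B i, 1/4 i i.
Crossing each possibility with the father I^A i and summing P(type B): 1/4·1/4 + 1/4·0 + 1/4·1/4 + 1/4·0 = 1/8.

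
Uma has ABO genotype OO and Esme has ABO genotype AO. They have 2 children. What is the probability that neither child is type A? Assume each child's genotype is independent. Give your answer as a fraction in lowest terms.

ABO cross OO × AO → 1/2 O, 1/2 A.
So P(type A) = 1/2 per child.
P(not type A) = 1/2 for one child; (1/2)^2 = 1/4.

1/4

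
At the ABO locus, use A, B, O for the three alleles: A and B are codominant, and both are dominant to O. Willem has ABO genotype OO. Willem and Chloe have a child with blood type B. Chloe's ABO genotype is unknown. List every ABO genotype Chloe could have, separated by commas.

For each candidate genotype of Chloe, check whether crossing it with OO can produce every observed child phenotype.
  AA → possible child types {A} ✗
  AB → possible child types {A, B} ✓
  AO → possible child types {O, A} ✗
  BB → possible child types {B} ✓
  BO → possible child types {O, B} ✓
  OO → possible child types {O} ✗

AB, BB, BO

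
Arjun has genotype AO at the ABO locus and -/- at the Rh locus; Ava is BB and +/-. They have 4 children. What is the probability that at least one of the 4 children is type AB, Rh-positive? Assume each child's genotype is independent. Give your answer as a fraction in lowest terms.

175/256

ABO cross AO × BB → 1/2 B, 1/2 AB.
Rh cross -/- × +/- → 1/2 Rh+, 1/2 Rh-; so P(type AB, Rh-positive) = 1/2 × 1/2 = 1/4 per child.
P(none) = (3/4)^4 = 81/256; P(at least one) = 1 − 81/256 = 175/256.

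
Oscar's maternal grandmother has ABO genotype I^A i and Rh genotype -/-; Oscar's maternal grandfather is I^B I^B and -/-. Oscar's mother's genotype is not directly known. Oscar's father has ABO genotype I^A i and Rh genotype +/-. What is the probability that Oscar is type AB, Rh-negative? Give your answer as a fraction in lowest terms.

1/8

Oscar's mother's ABO genotype from I^A i × I^B I^B: 1/2 I^A I^B, 1/2 I^B i.
Crossing each possibility with the father I^A i and summing P(type AB): 1/2·1/4 + 1/2·1/4 = 1/4.
Similarly for Rh via the mother's Rh distribution: P(Rh-) = 1/2.
Independent loci: 1/4 × 1/2 = 1/8.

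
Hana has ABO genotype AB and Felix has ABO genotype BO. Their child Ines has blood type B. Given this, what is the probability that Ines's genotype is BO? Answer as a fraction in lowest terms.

Cross AB × BO → 1/4 AB, 1/4 AO, 1/4 BB, 1/4 BO.
Type-B genotypes among offspring: BB (1/4), BO (1/4); total 1/2.
P(BO | type B) = (1/4) / (1/2) = 1/2.

1/2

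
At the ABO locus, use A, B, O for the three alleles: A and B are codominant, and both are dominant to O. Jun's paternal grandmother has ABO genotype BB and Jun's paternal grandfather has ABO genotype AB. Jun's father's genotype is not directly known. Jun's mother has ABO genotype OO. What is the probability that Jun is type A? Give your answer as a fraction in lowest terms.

Jun's father's ABO genotype from BB × AB: 1/2 AB, 1/2 BB.
Crossing each possibility with the mother OO and summing P(type A): 1/2·1/2 + 1/2·0 = 1/4.

1/4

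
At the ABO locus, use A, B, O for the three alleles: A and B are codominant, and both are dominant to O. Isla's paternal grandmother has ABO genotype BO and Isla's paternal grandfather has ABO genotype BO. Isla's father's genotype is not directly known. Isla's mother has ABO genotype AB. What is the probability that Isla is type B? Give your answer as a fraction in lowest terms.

Isla's father's ABO genotype from BO × BO: 1/4 BB, 1/2 BO, 1/4 OO.
Crossing each possibility with the mother AB and summing P(type B): 1/4·1/2 + 1/2·1/2 + 1/4·1/2 = 1/2.

1/2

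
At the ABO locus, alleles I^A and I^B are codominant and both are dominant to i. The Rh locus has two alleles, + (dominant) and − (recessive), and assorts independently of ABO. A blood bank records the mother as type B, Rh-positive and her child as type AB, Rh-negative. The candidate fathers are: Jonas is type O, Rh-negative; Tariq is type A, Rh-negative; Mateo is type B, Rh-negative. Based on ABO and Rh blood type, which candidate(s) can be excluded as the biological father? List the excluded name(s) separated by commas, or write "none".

Jonas, Mateo

A candidate is excluded only if no genotype consistent with his phenotype could produce a type AB, Rh-negative child with a type B, Rh-positive mother.
Jonas (type O, Rh-): no genotype consistent with that phenotype can produce a type-AB Rh- child with a type-B mother.
Mateo (type B, Rh-): no genotype consistent with that phenotype can produce a type-AB Rh- child with a type-B mother.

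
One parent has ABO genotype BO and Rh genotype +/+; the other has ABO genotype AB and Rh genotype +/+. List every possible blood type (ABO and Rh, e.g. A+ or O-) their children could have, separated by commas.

Gametes from BO × AB give offspring ABO genotypes AB, AO, BB, BO, i.e. phenotypes A, B, AB.
Rh cross +/+ × +/+ → phenotypes Rh+.
Combining independently: A+, B+, AB+.

A+, B+, AB+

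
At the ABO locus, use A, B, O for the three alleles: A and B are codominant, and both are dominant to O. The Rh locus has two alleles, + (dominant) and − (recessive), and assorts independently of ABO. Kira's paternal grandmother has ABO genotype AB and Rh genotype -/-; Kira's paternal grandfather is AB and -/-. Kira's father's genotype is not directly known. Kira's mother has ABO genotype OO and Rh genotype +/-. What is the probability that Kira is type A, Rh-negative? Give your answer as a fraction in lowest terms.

Kira's father's ABO genotype from AB × AB: 1/4 AA, 1/2 AB, 1/4 BB.
Crossing each possibility with the mother OO and summing P(type A): 1/4·1 + 1/2·1/2 + 1/4·0 = 1/2.
Similarly for Rh via the father's Rh distribution: P(Rh-) = 1/2.
Independent loci: 1/2 × 1/2 = 1/4.

1/4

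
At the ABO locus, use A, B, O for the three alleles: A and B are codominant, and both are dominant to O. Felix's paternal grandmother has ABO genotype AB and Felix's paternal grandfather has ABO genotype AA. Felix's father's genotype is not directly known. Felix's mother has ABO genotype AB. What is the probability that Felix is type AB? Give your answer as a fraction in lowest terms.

1/2

Felix's father's ABO genotype from AB × AA: 1/2 AA, 1/2 AB.
Crossing each possibility with the mother AB and summing P(type AB): 1/2·1/2 + 1/2·1/2 = 1/2.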